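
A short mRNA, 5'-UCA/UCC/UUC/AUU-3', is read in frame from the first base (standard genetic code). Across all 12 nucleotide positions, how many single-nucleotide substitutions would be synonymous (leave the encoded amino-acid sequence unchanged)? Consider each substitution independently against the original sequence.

9

Codon 1 (UCA, Ser): 3 synonymous substitutions.
Codon 2 (UCC, Ser): 3 synonymous substitutions.
Codon 3 (UUC, Phe): 1 synonymous substitution.
Codon 4 (AUU, Ile): 2 synonymous substitutions.
Total: 3 + 3 + 1 + 2 = 9.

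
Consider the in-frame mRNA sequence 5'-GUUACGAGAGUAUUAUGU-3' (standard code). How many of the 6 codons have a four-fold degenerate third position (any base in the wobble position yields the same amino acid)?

3

Codon 1 GUU (Val): third position 4-fold.
Codon 2 ACG (Thr): third position 4-fold.
Codon 3 AGA (Arg): third position 2-fold.
Codon 4 GUA (Val): third position 4-fold.
Codon 5 UUA (Leu): third position 2-fold.
Codon 6 UGU (Cys): third position 2-fold.
Four-fold degenerate third positions: 3.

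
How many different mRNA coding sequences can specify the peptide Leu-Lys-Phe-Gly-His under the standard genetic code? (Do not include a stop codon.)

Leu: 6 codons.
Lys: 2 codons.
Phe: 2 codons.
Gly: 4 codons.
His: 2 codons.
6 × 2 × 2 × 4 × 2 = 192.

192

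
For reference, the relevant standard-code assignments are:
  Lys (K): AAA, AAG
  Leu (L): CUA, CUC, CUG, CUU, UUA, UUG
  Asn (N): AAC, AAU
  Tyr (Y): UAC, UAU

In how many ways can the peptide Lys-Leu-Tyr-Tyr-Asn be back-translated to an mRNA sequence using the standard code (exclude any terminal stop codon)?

Lys: 2 codons.
Leu: 6 codons.
Tyr: 2 codons.
Tyr: 2 codons.
Asn: 2 codons.
2 × 6 × 2 × 2 × 2 = 96.

96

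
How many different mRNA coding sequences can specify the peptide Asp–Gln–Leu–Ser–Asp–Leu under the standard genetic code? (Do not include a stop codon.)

1728

Asp: 2 codons.
Gln: 2 codons.
Leu: 6 codons.
Ser: 6 codons.
Asp: 2 codons.
Leu: 6 codons.
2 × 2 × 6 × 6 × 2 × 6 = 1728.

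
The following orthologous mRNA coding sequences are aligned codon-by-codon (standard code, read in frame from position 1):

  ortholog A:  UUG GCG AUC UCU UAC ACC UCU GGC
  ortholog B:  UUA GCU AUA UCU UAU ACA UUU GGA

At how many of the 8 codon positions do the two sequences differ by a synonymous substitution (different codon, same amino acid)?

Codon 1: UUG Leu / UUA Leu — synonymous.
Codon 2: GCG Ala / GCU Ala — synonymous.
Codon 3: AUC Ile / AUA Ile — synonymous.
Codon 4: UCU Ser / UCU Ser — identical.
Codon 5: UAC Tyr / UAU Tyr — synonymous.
Codon 6: ACC Thr / ACA Thr — synonymous.
Codon 7: UCU Ser / UUU Phe — nonsynonymous.
Codon 8: GGC Gly / GGA Gly — synonymous.
Synonymous differences: 6.

6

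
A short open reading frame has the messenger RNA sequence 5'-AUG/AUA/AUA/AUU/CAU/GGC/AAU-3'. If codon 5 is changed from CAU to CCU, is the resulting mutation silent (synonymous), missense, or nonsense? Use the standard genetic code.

missense

Position 14 falls in codon 5: CAU → His.
After the substitution the codon is CCU → Pro.
His ≠ Pro, so this is a missense mutation.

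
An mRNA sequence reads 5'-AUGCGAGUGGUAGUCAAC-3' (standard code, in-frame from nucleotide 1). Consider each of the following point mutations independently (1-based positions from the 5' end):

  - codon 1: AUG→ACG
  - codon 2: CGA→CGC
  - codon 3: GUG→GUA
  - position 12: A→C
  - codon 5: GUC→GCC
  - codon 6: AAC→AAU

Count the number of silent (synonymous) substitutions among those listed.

4

Codon 1: AUG (Met) → ACG (Thr) — missense.
Codon 2: CGA (Arg) → CGC (Arg) — synonymous.
Codon 3: GUG (Val) → GUA (Val) — synonymous.
Codon 4: GUA (Val) → GUC (Val) — synonymous.
Codon 5: GUC (Val) → GCC (Ala) — missense.
Codon 6: AAC (Asn) → AAU (Asn) — synonymous.
Synonymous: 4 of 6.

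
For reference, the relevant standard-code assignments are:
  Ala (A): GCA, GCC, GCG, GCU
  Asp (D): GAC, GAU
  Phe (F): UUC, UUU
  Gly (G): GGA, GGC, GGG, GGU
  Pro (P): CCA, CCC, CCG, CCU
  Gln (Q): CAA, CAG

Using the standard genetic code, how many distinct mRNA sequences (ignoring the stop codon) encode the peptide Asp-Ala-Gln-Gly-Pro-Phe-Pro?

2048

Asp: 2 codons.
Ala: 4 codons.
Gln: 2 codons.
Gly: 4 codons.
Pro: 4 codons.
Phe: 2 codons.
Pro: 4 codons.
2 × 4 × 2 × 4 × 4 × 2 × 4 = 2048.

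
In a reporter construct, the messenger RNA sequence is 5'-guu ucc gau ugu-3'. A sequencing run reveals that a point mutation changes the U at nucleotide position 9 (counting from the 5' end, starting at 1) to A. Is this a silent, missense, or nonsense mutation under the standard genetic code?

Position 9 falls in codon 3: GAU → Asp.
After the substitution the codon is GAA → Glu.
Asp ≠ Glu, so this is a missense mutation.

missense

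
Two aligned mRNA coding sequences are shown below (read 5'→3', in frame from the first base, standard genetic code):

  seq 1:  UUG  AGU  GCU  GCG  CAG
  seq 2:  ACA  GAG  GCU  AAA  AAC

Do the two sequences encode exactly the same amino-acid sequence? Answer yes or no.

Codon 1: UUG Leu / ACA Thr — nonsynonymous.
Codon 2: AGU Ser / GAG Glu — nonsynonymous.
Codon 3: GCU Ala / GCU Ala — identical.
Codon 4: GCG Ala / AAA Lys — nonsynonymous.
Codon 5: CAG Gln / AAC Asn — nonsynonymous.
Nonsynonymous differences: 4 → different protein.

no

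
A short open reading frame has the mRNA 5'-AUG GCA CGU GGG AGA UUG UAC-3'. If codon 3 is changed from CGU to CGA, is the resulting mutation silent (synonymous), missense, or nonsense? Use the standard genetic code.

silent

Position 9 falls in codon 3: CGU → Arg.
After the substitution the codon is CGA → Arg.
Both encode Arg, so the change is synonymous.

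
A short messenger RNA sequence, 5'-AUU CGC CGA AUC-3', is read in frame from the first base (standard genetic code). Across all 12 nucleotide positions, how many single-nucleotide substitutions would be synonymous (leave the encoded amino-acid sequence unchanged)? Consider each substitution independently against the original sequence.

11

Codon 1 (AUU, Ile): 2 synonymous substitutions.
Codon 2 (CGC, Arg): 3 synonymous substitutions.
Codon 3 (CGA, Arg): 4 synonymous substitutions.
Codon 4 (AUC, Ile): 2 synonymous substitutions.
Total: 2 + 3 + 4 + 2 = 11.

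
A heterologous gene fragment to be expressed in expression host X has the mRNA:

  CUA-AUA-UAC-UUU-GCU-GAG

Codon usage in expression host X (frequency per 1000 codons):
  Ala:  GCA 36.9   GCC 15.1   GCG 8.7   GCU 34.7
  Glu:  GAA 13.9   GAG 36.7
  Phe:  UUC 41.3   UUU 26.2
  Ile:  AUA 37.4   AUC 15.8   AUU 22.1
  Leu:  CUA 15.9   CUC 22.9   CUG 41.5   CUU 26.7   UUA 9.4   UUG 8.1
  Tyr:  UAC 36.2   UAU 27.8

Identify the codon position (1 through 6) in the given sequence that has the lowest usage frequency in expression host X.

Codon 1 CUA (Leu): 15.9 per 1000.
Codon 2 AUA (Ile): 37.4 per 1000.
Codon 3 UAC (Tyr): 36.2 per 1000.
Codon 4 UUU (Phe): 26.2 per 1000.
Codon 5 GCU (Ala): 34.7 per 1000.
Codon 6 GAG (Glu): 36.7 per 1000.
Lowest frequency is 15.9 at codon 1.

1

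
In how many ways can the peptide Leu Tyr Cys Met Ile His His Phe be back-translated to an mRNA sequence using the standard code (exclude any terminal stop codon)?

576

Leu: 6 codons.
Tyr: 2 codons.
Cys: 2 codons.
Met: 1 codon.
Ile: 3 codons.
His: 2 codons.
His: 2 codons.
Phe: 2 codons.
6 × 2 × 2 × 1 × 3 × 2 × 2 × 2 = 576.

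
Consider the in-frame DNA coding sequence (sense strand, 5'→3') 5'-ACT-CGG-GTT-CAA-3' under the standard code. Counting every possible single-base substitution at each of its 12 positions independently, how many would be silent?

Codon 1 (ACT, Thr): 3 synonymous substitutions.
Codon 2 (CGG, Arg): 4 synonymous substitutions.
Codon 3 (GTT, Val): 3 synonymous substitutions.
Codon 4 (CAA, Gln): 1 synonymous substitution.
Total: 3 + 4 + 3 + 1 = 11.

11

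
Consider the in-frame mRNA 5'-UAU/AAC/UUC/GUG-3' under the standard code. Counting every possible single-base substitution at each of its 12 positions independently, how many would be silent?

Codon 1 (UAU, Tyr): 1 synonymous substitution.
Codon 2 (AAC, Asn): 1 synonymous substitution.
Codon 3 (UUC, Phe): 1 synonymous substitution.
Codon 4 (GUG, Val): 3 synonymous substitutions.
Total: 1 + 1 + 1 + 3 = 6.

6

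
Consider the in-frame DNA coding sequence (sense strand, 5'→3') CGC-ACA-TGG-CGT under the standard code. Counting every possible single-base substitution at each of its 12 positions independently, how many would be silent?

Codon 1 (CGC, Arg): 3 synonymous substitutions.
Codon 2 (ACA, Thr): 3 synonymous substitutions.
Codon 3 (TGG, Trp): 0 synonymous substitutions.
Codon 4 (CGT, Arg): 3 synonymous substitutions.
Total: 3 + 3 + 0 + 3 = 9.

9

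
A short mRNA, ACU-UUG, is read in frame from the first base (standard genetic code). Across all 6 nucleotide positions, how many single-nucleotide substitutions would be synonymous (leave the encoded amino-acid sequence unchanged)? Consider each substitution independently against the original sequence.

5

Codon 1 (ACU, Thr): 3 synonymous substitutions.
Codon 2 (UUG, Leu): 2 synonymous substitutions.
Total: 3 + 2 = 5.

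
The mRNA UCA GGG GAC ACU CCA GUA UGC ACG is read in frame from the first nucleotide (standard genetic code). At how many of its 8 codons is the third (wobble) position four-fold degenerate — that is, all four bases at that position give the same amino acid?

6

Codon 1 UCA (Ser): third position 4-fold.
Codon 2 GGG (Gly): third position 4-fold.
Codon 3 GAC (Asp): third position 2-fold.
Codon 4 ACU (Thr): third position 4-fold.
Codon 5 CCA (Pro): third position 4-fold.
Codon 6 GUA (Val): third position 4-fold.
Codon 7 UGC (Cys): third position 2-fold.
Codon 8 ACG (Thr): third position 4-fold.
Four-fold degenerate third positions: 6.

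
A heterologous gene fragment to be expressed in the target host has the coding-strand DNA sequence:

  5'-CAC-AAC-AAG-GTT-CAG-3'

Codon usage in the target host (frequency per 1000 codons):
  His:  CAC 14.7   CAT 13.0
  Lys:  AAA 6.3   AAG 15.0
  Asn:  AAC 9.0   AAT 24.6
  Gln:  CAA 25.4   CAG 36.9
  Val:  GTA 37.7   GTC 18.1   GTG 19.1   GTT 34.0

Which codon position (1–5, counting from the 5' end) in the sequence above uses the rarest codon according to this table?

2

Codon 1 CAC (His): 14.7 per 1000.
Codon 2 AAC (Asn): 9.0 per 1000.
Codon 3 AAG (Lys): 15.0 per 1000.
Codon 4 GTT (Val): 34.0 per 1000.
Codon 5 CAG (Gln): 36.9 per 1000.
Lowest frequency is 9.0 at codon 2.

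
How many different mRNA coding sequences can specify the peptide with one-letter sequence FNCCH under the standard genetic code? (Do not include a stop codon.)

Phe: 2 codons.
Asn: 2 codons.
Cys: 2 codons.
Cys: 2 codons.
His: 2 codons.
2 × 2 × 2 × 2 × 2 = 32.

32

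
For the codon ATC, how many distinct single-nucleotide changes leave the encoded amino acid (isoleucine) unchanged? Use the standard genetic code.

2

Position 1: none → 0 synonymous.
Position 2: none → 0 synonymous.
Position 3: ATT, ATA → 2 synonymous.
Total: 0 + 0 + 2 = 2.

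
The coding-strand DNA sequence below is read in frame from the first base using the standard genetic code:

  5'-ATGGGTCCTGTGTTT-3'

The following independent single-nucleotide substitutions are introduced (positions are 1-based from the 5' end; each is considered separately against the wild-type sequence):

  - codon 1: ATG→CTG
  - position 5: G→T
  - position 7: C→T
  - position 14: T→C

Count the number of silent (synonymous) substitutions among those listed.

Codon 1: ATG (Met) → CTG (Leu) — missense.
Codon 2: GGT (Gly) → GTT (Val) — missense.
Codon 3: CCT (Pro) → TCT (Ser) — missense.
Codon 5: TTT (Phe) → TCT (Ser) — missense.
Synonymous: 0 of 4.

0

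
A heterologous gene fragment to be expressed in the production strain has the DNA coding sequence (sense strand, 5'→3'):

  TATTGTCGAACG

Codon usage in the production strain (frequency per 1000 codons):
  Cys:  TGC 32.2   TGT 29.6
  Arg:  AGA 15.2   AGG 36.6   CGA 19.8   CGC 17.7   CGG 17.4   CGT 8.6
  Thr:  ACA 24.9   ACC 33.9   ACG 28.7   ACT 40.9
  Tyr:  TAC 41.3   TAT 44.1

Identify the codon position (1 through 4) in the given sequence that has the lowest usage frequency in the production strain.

Codon 1 TAT (Tyr): 44.1 per 1000.
Codon 2 TGT (Cys): 29.6 per 1000.
Codon 3 CGA (Arg): 19.8 per 1000.
Codon 4 ACG (Thr): 28.7 per 1000.
Lowest frequency is 19.8 at codon 3.

3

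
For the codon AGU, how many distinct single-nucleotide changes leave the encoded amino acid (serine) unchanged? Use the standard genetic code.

Position 1: none → 0 synonymous.
Position 2: none → 0 synonymous.
Position 3: AGC → 1 synonymous.
Total: 0 + 0 + 1 = 1.

1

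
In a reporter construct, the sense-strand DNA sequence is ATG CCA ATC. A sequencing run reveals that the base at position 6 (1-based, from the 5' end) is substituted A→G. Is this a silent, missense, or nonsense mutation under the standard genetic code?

Position 6 falls in codon 2: CCA → Pro.
After the substitution the codon is CCG → Pro.
Both encode Pro, so the change is synonymous.

silent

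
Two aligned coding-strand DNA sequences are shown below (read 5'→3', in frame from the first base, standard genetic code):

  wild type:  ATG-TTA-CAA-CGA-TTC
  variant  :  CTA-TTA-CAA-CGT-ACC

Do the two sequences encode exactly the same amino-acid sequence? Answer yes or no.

Codon 1: ATG Met / CTA Leu — nonsynonymous.
Codon 2: TTA Leu / TTA Leu — identical.
Codon 3: CAA Gln / CAA Gln — identical.
Codon 4: CGA Arg / CGT Arg — synonymous.
Codon 5: TTC Phe / ACC Thr — nonsynonymous.
Nonsynonymous differences: 2 → different protein.

no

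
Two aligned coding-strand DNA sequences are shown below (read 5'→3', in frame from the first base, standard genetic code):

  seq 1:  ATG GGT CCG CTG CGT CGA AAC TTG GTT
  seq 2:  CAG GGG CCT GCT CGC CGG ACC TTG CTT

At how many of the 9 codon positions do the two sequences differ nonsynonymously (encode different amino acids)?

4

Codon 1: ATG Met / CAG Gln — nonsynonymous.
Codon 2: GGT Gly / GGG Gly — synonymous.
Codon 3: CCG Pro / CCT Pro — synonymous.
Codon 4: CTG Leu / GCT Ala — nonsynonymous.
Codon 5: CGT Arg / CGC Arg — synonymous.
Codon 6: CGA Arg / CGG Arg — synonymous.
Codon 7: AAC Asn / ACC Thr — nonsynonymous.
Codon 8: TTG Leu / TTG Leu — identical.
Codon 9: GTT Val / CTT Leu — nonsynonymous.
Nonsynonymous differences: 4.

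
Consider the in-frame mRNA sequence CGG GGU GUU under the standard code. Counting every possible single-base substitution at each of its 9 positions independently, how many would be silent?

Codon 1 (CGG, Arg): 4 synonymous substitutions.
Codon 2 (GGU, Gly): 3 synonymous substitutions.
Codon 3 (GUU, Val): 3 synonymous substitutions.
Total: 4 + 3 + 3 = 10.

10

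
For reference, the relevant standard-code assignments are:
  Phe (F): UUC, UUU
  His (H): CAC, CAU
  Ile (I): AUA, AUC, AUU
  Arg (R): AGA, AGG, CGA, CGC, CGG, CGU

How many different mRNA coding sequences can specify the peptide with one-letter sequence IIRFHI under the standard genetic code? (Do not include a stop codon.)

648

Ile: 3 codons.
Ile: 3 codons.
Arg: 6 codons.
Phe: 2 codons.
His: 2 codons.
Ile: 3 codons.
3 × 3 × 6 × 2 × 2 × 3 = 648.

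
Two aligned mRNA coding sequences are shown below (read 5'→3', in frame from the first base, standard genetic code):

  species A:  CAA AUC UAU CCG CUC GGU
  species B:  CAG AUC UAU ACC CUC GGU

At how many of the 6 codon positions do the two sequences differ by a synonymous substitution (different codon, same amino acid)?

1

Codon 1: CAA Gln / CAG Gln — synonymous.
Codon 2: AUC Ile / AUC Ile — identical.
Codon 3: UAU Tyr / UAU Tyr — identical.
Codon 4: CCG Pro / ACC Thr — nonsynonymous.
Codon 5: CUC Leu / CUC Leu — identical.
Codon 6: GGU Gly / GGU Gly — identical.
Synonymous differences: 1.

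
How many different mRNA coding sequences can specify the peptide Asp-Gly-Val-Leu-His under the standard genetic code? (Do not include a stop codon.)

Asp: 2 codons.
Gly: 4 codons.
Val: 4 codons.
Leu: 6 codons.
His: 2 codons.
2 × 4 × 4 × 6 × 2 = 384.

384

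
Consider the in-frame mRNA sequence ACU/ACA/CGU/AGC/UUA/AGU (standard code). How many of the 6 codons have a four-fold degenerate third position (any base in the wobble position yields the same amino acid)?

Codon 1 ACU (Thr): third position 4-fold.
Codon 2 ACA (Thr): third position 4-fold.
Codon 3 CGU (Arg): third position 4-fold.
Codon 4 AGC (Ser): third position 2-fold.
Codon 5 UUA (Leu): third position 2-fold.
Codon 6 AGU (Ser): third position 2-fold.
Four-fold degenerate third positions: 3.

3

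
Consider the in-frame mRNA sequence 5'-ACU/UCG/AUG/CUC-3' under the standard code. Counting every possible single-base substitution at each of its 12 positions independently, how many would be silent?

Codon 1 (ACU, Thr): 3 synonymous substitutions.
Codon 2 (UCG, Ser): 3 synonymous substitutions.
Codon 3 (AUG, Met): 0 synonymous substitutions.
Codon 4 (CUC, Leu): 3 synonymous substitutions.
Total: 3 + 3 + 0 + 3 = 9.

9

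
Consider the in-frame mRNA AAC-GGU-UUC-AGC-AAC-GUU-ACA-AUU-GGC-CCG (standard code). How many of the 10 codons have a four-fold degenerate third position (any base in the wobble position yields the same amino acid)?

Codon 1 AAC (Asn): third position 2-fold.
Codon 2 GGU (Gly): third position 4-fold.
Codon 3 UUC (Phe): third position 2-fold.
Codon 4 AGC (Ser): third position 2-fold.
Codon 5 AAC (Asn): third position 2-fold.
Codon 6 GUU (Val): third position 4-fold.
Codon 7 ACA (Thr): third position 4-fold.
Codon 8 AUU (Ile): third position 3-fold.
Codon 9 GGC (Gly): third position 4-fold.
Codon 10 CCG (Pro): third position 4-fold.
Four-fold degenerate third positions: 5.

5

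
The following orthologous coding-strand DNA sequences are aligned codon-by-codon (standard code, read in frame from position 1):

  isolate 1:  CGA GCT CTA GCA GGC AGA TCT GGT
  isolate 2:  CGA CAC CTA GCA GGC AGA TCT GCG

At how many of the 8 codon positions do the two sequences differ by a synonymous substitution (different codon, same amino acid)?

0

Codon 1: CGA Arg / CGA Arg — identical.
Codon 2: GCT Ala / CAC His — nonsynonymous.
Codon 3: CTA Leu / CTA Leu — identical.
Codon 4: GCA Ala / GCA Ala — identical.
Codon 5: GGC Gly / GGC Gly — identical.
Codon 6: AGA Arg / AGA Arg — identical.
Codon 7: TCT Ser / TCT Ser — identical.
Codon 8: GGT Gly / GCG Ala — nonsynonymous.
Synonymous differences: 0.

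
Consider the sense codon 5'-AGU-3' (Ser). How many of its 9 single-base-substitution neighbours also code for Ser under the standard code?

1

Position 1: none → 0 synonymous.
Position 2: none → 0 synonymous.
Position 3: AGC → 1 synonymous.
Total: 0 + 0 + 1 = 1.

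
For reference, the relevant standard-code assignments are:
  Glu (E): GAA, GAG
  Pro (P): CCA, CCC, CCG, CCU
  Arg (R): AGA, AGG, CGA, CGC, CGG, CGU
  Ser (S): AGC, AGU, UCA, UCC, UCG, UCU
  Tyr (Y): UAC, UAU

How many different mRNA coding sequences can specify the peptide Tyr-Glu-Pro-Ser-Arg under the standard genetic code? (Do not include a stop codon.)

576

Tyr: 2 codons.
Glu: 2 codons.
Pro: 4 codons.
Ser: 6 codons.
Arg: 6 codons.
2 × 2 × 4 × 6 × 6 = 576.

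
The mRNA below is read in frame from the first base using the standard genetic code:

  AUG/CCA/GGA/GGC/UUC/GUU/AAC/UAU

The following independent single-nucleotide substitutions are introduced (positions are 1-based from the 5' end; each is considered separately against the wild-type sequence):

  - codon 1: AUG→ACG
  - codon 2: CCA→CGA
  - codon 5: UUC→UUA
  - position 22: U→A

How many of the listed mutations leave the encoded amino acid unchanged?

Codon 1: AUG (Met) → ACG (Thr) — missense.
Codon 2: CCA (Pro) → CGA (Arg) — missense.
Codon 5: UUC (Phe) → UUA (Leu) — missense.
Codon 8: UAU (Tyr) → AAU (Asn) — missense.
Synonymous: 0 of 4.

0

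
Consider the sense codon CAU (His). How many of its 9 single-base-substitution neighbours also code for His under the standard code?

Position 1: none → 0 synonymous.
Position 2: none → 0 synonymous.
Position 3: CAC → 1 synonymous.
Total: 0 + 0 + 1 = 1.

1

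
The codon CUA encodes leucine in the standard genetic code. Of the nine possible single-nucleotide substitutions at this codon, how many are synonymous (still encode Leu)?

4

Position 1: UUA → 1 synonymous.
Position 2: none → 0 synonymous.
Position 3: CUU, CUC, CUG → 3 synonymous.
Total: 1 + 0 + 3 = 4.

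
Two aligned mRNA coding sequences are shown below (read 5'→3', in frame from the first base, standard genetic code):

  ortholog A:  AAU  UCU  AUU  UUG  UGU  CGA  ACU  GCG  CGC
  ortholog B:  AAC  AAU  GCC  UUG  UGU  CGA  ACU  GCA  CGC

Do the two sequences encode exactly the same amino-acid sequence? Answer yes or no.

Codon 1: AAU Asn / AAC Asn — synonymous.
Codon 2: UCU Ser / AAU Asn — nonsynonymous.
Codon 3: AUU Ile / GCC Ala — nonsynonymous.
Codon 4: UUG Leu / UUG Leu — identical.
Codon 5: UGU Cys / UGU Cys — identical.
Codon 6: CGA Arg / CGA Arg — identical.
Codon 7: ACU Thr / ACU Thr — identical.
Codon 8: GCG Ala / GCA Ala — synonymous.
Codon 9: CGC Arg / CGC Arg — identical.
Nonsynonymous differences: 2 → different protein.

no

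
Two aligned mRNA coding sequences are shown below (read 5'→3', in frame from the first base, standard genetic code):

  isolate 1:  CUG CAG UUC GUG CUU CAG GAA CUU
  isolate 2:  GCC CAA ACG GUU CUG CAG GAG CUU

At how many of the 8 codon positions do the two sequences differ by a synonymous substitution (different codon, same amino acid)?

4

Codon 1: CUG Leu / GCC Ala — nonsynonymous.
Codon 2: CAG Gln / CAA Gln — synonymous.
Codon 3: UUC Phe / ACG Thr — nonsynonymous.
Codon 4: GUG Val / GUU Val — synonymous.
Codon 5: CUU Leu / CUG Leu — synonymous.
Codon 6: CAG Gln / CAG Gln — identical.
Codon 7: GAA Glu / GAG Glu — synonymous.
Codon 8: CUU Leu / CUU Leu — identical.
Synonymous differences: 4.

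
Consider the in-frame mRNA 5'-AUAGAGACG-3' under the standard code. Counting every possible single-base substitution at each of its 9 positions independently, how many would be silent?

6

Codon 1 (AUA, Ile): 2 synonymous substitutions.
Codon 2 (GAG, Glu): 1 synonymous substitution.
Codon 3 (ACG, Thr): 3 synonymous substitutions.
Total: 2 + 1 + 3 = 6.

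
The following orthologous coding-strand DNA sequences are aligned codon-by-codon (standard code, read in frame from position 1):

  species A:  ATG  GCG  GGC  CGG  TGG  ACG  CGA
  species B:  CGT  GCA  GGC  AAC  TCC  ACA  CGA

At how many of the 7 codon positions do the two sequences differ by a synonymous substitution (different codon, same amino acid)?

Codon 1: ATG Met / CGT Arg — nonsynonymous.
Codon 2: GCG Ala / GCA Ala — synonymous.
Codon 3: GGC Gly / GGC Gly — identical.
Codon 4: CGG Arg / AAC Asn — nonsynonymous.
Codon 5: TGG Trp / TCC Ser — nonsynonymous.
Codon 6: ACG Thr / ACA Thr — synonymous.
Codon 7: CGA Arg / CGA Arg — identical.
Synonymous differences: 2.

2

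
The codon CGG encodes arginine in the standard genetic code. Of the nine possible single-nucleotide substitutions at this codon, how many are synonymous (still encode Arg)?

Position 1: AGG → 1 synonymous.
Position 2: none → 0 synonymous.
Position 3: CGU, CGC, CGA → 3 synonymous.
Total: 1 + 0 + 3 = 4.

4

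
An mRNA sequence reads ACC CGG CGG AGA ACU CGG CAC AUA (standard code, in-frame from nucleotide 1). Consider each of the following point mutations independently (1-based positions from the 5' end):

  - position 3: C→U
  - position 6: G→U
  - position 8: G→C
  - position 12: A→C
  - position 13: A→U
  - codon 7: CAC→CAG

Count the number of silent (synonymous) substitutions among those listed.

Codon 1: ACC (Thr) → ACU (Thr) — synonymous.
Codon 2: CGG (Arg) → CGU (Arg) — synonymous.
Codon 3: CGG (Arg) → CCG (Pro) — missense.
Codon 4: AGA (Arg) → AGC (Ser) — missense.
Codon 5: ACU (Thr) → UCU (Ser) — missense.
Codon 7: CAC (His) → CAG (Gln) — missense.
Synonymous: 2 of 6.

2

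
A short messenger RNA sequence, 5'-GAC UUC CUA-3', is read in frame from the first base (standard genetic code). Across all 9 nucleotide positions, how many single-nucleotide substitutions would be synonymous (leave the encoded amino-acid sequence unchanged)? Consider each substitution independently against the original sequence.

6

Codon 1 (GAC, Asp): 1 synonymous substitution.
Codon 2 (UUC, Phe): 1 synonymous substitution.
Codon 3 (CUA, Leu): 4 synonymous substitutions.
Total: 1 + 1 + 4 = 6.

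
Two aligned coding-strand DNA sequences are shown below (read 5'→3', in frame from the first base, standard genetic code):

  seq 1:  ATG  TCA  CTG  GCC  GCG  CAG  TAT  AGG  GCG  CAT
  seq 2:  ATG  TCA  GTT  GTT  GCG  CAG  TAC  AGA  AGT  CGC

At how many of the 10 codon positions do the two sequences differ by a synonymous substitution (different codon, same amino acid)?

Codon 1: ATG Met / ATG Met — identical.
Codon 2: TCA Ser / TCA Ser — identical.
Codon 3: CTG Leu / GTT Val — nonsynonymous.
Codon 4: GCC Ala / GTT Val — nonsynonymous.
Codon 5: GCG Ala / GCG Ala — identical.
Codon 6: CAG Gln / CAG Gln — identical.
Codon 7: TAT Tyr / TAC Tyr — synonymous.
Codon 8: AGG Arg / AGA Arg — synonymous.
Codon 9: GCG Ala / AGT Ser — nonsynonymous.
Codon 10: CAT His / CGC Arg — nonsynonymous.
Synonymous differences: 2.

2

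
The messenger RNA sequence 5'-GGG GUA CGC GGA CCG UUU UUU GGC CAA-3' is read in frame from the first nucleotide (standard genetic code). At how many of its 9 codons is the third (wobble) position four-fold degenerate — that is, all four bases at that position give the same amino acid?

6

Codon 1 GGG (Gly): third position 4-fold.
Codon 2 GUA (Val): third position 4-fold.
Codon 3 CGC (Arg): third position 4-fold.
Codon 4 GGA (Gly): third position 4-fold.
Codon 5 CCG (Pro): third position 4-fold.
Codon 6 UUU (Phe): third position 2-fold.
Codon 7 UUU (Phe): third position 2-fold.
Codon 8 GGC (Gly): third position 4-fold.
Codon 9 CAA (Gln): third position 2-fold.
Four-fold degenerate third positions: 6.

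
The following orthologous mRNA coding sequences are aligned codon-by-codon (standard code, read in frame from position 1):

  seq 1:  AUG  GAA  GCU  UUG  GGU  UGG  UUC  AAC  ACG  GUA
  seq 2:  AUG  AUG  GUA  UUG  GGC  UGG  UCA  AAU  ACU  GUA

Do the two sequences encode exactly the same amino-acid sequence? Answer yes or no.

Codon 1: AUG Met / AUG Met — identical.
Codon 2: GAA Glu / AUG Met — nonsynonymous.
Codon 3: GCU Ala / GUA Val — nonsynonymous.
Codon 4: UUG Leu / UUG Leu — identical.
Codon 5: GGU Gly / GGC Gly — synonymous.
Codon 6: UGG Trp / UGG Trp — identical.
Codon 7: UUC Phe / UCA Ser — nonsynonymous.
Codon 8: AAC Asn / AAU Asn — synonymous.
Codon 9: ACG Thr / ACU Thr — synonymous.
Codon 10: GUA Val / GUA Val — identical.
Nonsynonymous differences: 3 → different protein.

no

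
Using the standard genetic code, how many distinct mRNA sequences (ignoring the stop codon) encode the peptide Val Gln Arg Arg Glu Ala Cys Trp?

Val: 4 codons.
Gln: 2 codons.
Arg: 6 codons.
Arg: 6 codons.
Glu: 2 codons.
Ala: 4 codons.
Cys: 2 codons.
Trp: 1 codon.
4 × 2 × 6 × 6 × 2 × 4 × 2 × 1 = 4608.

4608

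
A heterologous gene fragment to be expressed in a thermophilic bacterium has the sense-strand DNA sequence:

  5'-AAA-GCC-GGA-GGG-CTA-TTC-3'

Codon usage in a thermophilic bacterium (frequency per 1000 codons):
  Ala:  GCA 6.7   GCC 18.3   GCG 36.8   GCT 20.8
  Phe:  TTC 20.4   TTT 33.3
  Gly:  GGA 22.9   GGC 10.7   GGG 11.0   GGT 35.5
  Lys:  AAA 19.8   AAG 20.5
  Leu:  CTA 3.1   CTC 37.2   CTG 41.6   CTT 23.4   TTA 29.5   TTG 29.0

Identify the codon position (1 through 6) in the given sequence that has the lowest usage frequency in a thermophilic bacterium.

5

Codon 1 AAA (Lys): 19.8 per 1000.
Codon 2 GCC (Ala): 18.3 per 1000.
Codon 3 GGA (Gly): 22.9 per 1000.
Codon 4 GGG (Gly): 11.0 per 1000.
Codon 5 CTA (Leu): 3.1 per 1000.
Codon 6 TTC (Phe): 20.4 per 1000.
Lowest frequency is 3.1 at codon 5.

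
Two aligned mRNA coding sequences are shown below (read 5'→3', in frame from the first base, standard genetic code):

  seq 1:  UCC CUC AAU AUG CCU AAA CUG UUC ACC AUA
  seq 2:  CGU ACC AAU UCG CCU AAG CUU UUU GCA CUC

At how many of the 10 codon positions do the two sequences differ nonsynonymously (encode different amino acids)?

Codon 1: UCC Ser / CGU Arg — nonsynonymous.
Codon 2: CUC Leu / ACC Thr — nonsynonymous.
Codon 3: AAU Asn / AAU Asn — identical.
Codon 4: AUG Met / UCG Ser — nonsynonymous.
Codon 5: CCU Pro / CCU Pro — identical.
Codon 6: AAA Lys / AAG Lys — synonymous.
Codon 7: CUG Leu / CUU Leu — synonymous.
Codon 8: UUC Phe / UUU Phe — synonymous.
Codon 9: ACC Thr / GCA Ala — nonsynonymous.
Codon 10: AUA Ile / CUC Leu — nonsynonymous.
Nonsynonymous differences: 5.

5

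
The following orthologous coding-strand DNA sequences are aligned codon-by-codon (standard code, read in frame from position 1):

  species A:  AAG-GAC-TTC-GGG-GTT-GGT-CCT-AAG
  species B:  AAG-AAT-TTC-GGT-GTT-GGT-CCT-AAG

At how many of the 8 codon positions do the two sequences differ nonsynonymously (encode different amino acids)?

1

Codon 1: AAG Lys / AAG Lys — identical.
Codon 2: GAC Asp / AAT Asn — nonsynonymous.
Codon 3: TTC Phe / TTC Phe — identical.
Codon 4: GGG Gly / GGT Gly — synonymous.
Codon 5: GTT Val / GTT Val — identical.
Codon 6: GGT Gly / GGT Gly — identical.
Codon 7: CCT Pro / CCT Pro — identical.
Codon 8: AAG Lys / AAG Lys — identical.
Nonsynonymous differences: 1.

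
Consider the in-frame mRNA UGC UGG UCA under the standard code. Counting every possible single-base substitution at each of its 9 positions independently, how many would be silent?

4

Codon 1 (UGC, Cys): 1 synonymous substitution.
Codon 2 (UGG, Trp): 0 synonymous substitutions.
Codon 3 (UCA, Ser): 3 synonymous substitutions.
Total: 1 + 0 + 3 = 4.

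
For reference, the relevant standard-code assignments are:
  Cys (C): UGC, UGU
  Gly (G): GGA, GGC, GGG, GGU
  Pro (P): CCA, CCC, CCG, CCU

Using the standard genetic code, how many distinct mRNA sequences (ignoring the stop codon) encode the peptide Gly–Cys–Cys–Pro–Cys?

128

Gly: 4 codons.
Cys: 2 codons.
Cys: 2 codons.
Pro: 4 codons.
Cys: 2 codons.
4 × 2 × 2 × 4 × 2 = 128.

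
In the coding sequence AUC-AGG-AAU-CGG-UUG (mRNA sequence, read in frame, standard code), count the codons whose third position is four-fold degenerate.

Codon 1 AUC (Ile): third position 3-fold.
Codon 2 AGG (Arg): third position 2-fold.
Codon 3 AAU (Asn): third position 2-fold.
Codon 4 CGG (Arg): third position 4-fold.
Codon 5 UUG (Leu): third position 2-fold.
Four-fold degenerate third positions: 1.

1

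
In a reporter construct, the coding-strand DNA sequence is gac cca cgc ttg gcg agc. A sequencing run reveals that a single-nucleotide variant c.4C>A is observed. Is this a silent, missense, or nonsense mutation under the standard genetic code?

missense

Position 4 falls in codon 2: CCA → Pro.
After the substitution the codon is ACA → Thr.
Pro ≠ Thr, so this is a missense mutation.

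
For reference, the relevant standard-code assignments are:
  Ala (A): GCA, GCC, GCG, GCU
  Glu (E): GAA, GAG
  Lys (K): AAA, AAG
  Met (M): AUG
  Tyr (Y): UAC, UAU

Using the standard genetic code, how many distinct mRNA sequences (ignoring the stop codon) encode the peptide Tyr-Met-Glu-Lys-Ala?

Tyr: 2 codons.
Met: 1 codon.
Glu: 2 codons.
Lys: 2 codons.
Ala: 4 codons.
2 × 1 × 2 × 2 × 4 = 32.

32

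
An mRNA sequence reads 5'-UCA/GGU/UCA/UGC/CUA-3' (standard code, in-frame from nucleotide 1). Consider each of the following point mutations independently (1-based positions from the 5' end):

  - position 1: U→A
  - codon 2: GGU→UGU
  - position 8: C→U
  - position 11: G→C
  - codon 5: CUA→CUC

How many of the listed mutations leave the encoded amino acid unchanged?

1

Codon 1: UCA (Ser) → ACA (Thr) — missense.
Codon 2: GGU (Gly) → UGU (Cys) — missense.
Codon 3: UCA (Ser) → UUA (Leu) — missense.
Codon 4: UGC (Cys) → UCC (Ser) — missense.
Codon 5: CUA (Leu) → CUC (Leu) — synonymous.
Synonymous: 1 of 5.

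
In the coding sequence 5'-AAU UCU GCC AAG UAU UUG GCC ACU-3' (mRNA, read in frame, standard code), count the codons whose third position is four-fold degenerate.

4

Codon 1 AAU (Asn): third position 2-fold.
Codon 2 UCU (Ser): third position 4-fold.
Codon 3 GCC (Ala): third position 4-fold.
Codon 4 AAG (Lys): third position 2-fold.
Codon 5 UAU (Tyr): third position 2-fold.
Codon 6 UUG (Leu): third position 2-fold.
Codon 7 GCC (Ala): third position 4-fold.
Codon 8 ACU (Thr): third position 4-fold.
Four-fold degenerate third positions: 4.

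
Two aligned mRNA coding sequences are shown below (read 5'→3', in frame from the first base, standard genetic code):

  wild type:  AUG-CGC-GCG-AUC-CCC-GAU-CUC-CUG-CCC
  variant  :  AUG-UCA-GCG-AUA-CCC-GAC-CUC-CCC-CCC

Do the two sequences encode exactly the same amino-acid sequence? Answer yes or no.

Codon 1: AUG Met / AUG Met — identical.
Codon 2: CGC Arg / UCA Ser — nonsynonymous.
Codon 3: GCG Ala / GCG Ala — identical.
Codon 4: AUC Ile / AUA Ile — synonymous.
Codon 5: CCC Pro / CCC Pro — identical.
Codon 6: GAU Asp / GAC Asp — synonymous.
Codon 7: CUC Leu / CUC Leu — identical.
Codon 8: CUG Leu / CCC Pro — nonsynonymous.
Codon 9: CCC Pro / CCC Pro — identical.
Nonsynonymous differences: 2 → different protein.

no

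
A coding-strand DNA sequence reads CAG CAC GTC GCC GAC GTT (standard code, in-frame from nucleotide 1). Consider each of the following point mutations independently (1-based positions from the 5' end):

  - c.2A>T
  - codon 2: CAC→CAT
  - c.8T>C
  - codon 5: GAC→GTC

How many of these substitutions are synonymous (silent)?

1

Codon 1: CAG (Gln) → CTG (Leu) — missense.
Codon 2: CAC (His) → CAT (His) — synonymous.
Codon 3: GTC (Val) → GCC (Ala) — missense.
Codon 5: GAC (Asp) → GTC (Val) — missense.
Synonymous: 1 of 4.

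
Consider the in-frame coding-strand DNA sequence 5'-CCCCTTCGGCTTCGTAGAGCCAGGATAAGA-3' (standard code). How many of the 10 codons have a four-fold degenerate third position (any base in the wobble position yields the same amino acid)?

6

Codon 1 CCC (Pro): third position 4-fold.
Codon 2 CTT (Leu): third position 4-fold.
Codon 3 CGG (Arg): third position 4-fold.
Codon 4 CTT (Leu): third position 4-fold.
Codon 5 CGT (Arg): third position 4-fold.
Codon 6 AGA (Arg): third position 2-fold.
Codon 7 GCC (Ala): third position 4-fold.
Codon 8 AGG (Arg): third position 2-fold.
Codon 9 ATA (Ile): third position 3-fold.
Codon 10 AGA (Arg): third position 2-fold.
Four-fold degenerate third positions: 6.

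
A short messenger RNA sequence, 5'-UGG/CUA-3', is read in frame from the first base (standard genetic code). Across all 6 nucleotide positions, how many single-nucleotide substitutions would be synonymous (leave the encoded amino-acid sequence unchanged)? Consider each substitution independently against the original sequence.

4

Codon 1 (UGG, Trp): 0 synonymous substitutions.
Codon 2 (CUA, Leu): 4 synonymous substitutions.
Total: 0 + 4 = 4.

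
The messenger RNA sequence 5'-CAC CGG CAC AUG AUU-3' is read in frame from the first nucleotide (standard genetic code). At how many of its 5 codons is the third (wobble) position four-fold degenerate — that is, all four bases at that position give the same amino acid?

Codon 1 CAC (His): third position 2-fold.
Codon 2 CGG (Arg): third position 4-fold.
Codon 3 CAC (His): third position 2-fold.
Codon 4 AUG (Met): third position 1-fold.
Codon 5 AUU (Ile): third position 3-fold.
Four-fold degenerate third positions: 1.

1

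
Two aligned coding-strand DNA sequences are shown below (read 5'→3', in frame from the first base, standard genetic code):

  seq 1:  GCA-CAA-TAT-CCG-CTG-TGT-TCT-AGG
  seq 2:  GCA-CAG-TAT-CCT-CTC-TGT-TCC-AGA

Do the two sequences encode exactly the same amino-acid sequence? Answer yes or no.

yes

Codon 1: GCA Ala / GCA Ala — identical.
Codon 2: CAA Gln / CAG Gln — synonymous.
Codon 3: TAT Tyr / TAT Tyr — identical.
Codon 4: CCG Pro / CCT Pro — synonymous.
Codon 5: CTG Leu / CTC Leu — synonymous.
Codon 6: TGT Cys / TGT Cys — identical.
Codon 7: TCT Ser / TCC Ser — synonymous.
Codon 8: AGG Arg / AGA Arg — synonymous.
Nonsynonymous differences: 0 → same protein.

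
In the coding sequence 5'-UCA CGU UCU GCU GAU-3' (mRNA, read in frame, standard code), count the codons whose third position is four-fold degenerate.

4

Codon 1 UCA (Ser): third position 4-fold.
Codon 2 CGU (Arg): third position 4-fold.
Codon 3 UCU (Ser): third position 4-fold.
Codon 4 GCU (Ala): third position 4-fold.
Codon 5 GAU (Asp): third position 2-fold.
Four-fold degenerate third positions: 4.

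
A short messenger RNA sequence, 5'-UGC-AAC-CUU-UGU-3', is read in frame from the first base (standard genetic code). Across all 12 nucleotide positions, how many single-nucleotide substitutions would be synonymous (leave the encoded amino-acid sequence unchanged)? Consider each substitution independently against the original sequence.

6

Codon 1 (UGC, Cys): 1 synonymous substitution.
Codon 2 (AAC, Asn): 1 synonymous substitution.
Codon 3 (CUU, Leu): 3 synonymous substitutions.
Codon 4 (UGU, Cys): 1 synonymous substitution.
Total: 1 + 1 + 3 + 1 = 6.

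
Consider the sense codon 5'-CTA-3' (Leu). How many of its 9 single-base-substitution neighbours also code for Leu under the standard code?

Position 1: TTA → 1 synonymous.
Position 2: none → 0 synonymous.
Position 3: CTT, CTC, CTG → 3 synonymous.
Total: 1 + 0 + 3 = 4.

4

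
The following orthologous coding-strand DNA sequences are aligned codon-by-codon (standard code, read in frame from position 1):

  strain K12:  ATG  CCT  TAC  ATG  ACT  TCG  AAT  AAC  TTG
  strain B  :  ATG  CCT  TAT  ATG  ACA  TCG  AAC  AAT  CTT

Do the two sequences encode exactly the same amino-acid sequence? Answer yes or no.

Codon 1: ATG Met / ATG Met — identical.
Codon 2: CCT Pro / CCT Pro — identical.
Codon 3: TAC Tyr / TAT Tyr — synonymous.
Codon 4: ATG Met / ATG Met — identical.
Codon 5: ACT Thr / ACA Thr — synonymous.
Codon 6: TCG Ser / TCG Ser — identical.
Codon 7: AAT Asn / AAC Asn — synonymous.
Codon 8: AAC Asn / AAT Asn — synonymous.
Codon 9: TTG Leu / CTT Leu — synonymous.
Nonsynonymous differences: 0 → same protein.

yes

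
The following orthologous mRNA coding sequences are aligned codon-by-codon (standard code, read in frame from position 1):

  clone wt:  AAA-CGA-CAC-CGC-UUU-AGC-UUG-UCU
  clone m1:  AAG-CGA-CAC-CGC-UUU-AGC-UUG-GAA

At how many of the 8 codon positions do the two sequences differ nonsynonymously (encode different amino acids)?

Codon 1: AAA Lys / AAG Lys — synonymous.
Codon 2: CGA Arg / CGA Arg — identical.
Codon 3: CAC His / CAC His — identical.
Codon 4: CGC Arg / CGC Arg — identical.
Codon 5: UUU Phe / UUU Phe — identical.
Codon 6: AGC Ser / AGC Ser — identical.
Codon 7: UUG Leu / UUG Leu — identical.
Codon 8: UCU Ser / GAA Glu — nonsynonymous.
Nonsynonymous differences: 1.

1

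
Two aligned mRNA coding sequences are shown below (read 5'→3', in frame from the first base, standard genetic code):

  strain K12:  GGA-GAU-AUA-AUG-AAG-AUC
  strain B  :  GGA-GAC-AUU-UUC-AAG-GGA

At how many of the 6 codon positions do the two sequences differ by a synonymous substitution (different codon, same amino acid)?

2

Codon 1: GGA Gly / GGA Gly — identical.
Codon 2: GAU Asp / GAC Asp — synonymous.
Codon 3: AUA Ile / AUU Ile — synonymous.
Codon 4: AUG Met / UUC Phe — nonsynonymous.
Codon 5: AAG Lys / AAG Lys — identical.
Codon 6: AUC Ile / GGA Gly — nonsynonymous.
Synonymous differences: 2.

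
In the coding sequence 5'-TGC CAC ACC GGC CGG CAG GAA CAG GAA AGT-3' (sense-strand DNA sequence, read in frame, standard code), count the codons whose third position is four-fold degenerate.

Codon 1 TGC (Cys): third position 2-fold.
Codon 2 CAC (His): third position 2-fold.
Codon 3 ACC (Thr): third position 4-fold.
Codon 4 GGC (Gly): third position 4-fold.
Codon 5 CGG (Arg): third position 4-fold.
Codon 6 CAG (Gln): third position 2-fold.
Codon 7 GAA (Glu): third position 2-fold.
Codon 8 CAG (Gln): third position 2-fold.
Codon 9 GAA (Glu): third position 2-fold.
Codon 10 AGT (Ser): third position 2-fold.
Four-fold degenerate third positions: 3.

3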